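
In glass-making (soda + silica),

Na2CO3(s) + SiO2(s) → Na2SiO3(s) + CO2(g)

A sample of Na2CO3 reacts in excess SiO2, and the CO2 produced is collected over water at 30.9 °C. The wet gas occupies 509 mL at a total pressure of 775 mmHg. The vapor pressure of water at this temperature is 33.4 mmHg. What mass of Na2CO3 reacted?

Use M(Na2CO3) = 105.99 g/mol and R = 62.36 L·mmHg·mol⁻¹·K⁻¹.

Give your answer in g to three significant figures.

2.11 g

P(CO2) = 775 − 33.4 = 741.6 mmHg
n(CO2) = PV/RT = (741.6 × 0.5090) / (62.36 × 304.05) = 0.01991 mol
n(Na2CO3) = (1/1) × 0.01991 = 0.01991 mol
m(Na2CO3) = 0.01991 × 105.99 = 2.110 g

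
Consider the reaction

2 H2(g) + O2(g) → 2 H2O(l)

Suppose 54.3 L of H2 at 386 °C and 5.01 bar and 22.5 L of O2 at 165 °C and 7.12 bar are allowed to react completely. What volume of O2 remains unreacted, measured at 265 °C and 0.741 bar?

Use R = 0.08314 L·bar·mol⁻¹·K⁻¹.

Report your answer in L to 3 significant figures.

116 L

n(H2) = PV/RT = (5.01 × 54.3) / (0.08314 × 659.15) = 4.964 mol
n(O2) = PV/RT = (7.12 × 22.5) / (0.08314 × 438.15) = 4.398 mol
For 4.964 mol H2, stoichiometry requires (1/2) × 4.964 = 2.482 mol O2; 4.398 mol is available, so H2 is limiting.
n(O2) consumed = (1/2) × 4.964 = 2.482 mol; remaining = 4.398 − 2.482 = 1.916 mol
V(O2) = nRT/P = 1.916 × 0.08314 × 538.15 / 0.741 = 115.7 L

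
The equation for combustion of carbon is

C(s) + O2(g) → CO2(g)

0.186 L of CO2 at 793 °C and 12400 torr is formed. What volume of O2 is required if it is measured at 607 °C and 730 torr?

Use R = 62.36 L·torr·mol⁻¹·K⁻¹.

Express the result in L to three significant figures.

n(CO2) = PV/RT = (12400 × 0.186) / (62.36 × 1066.15) = 0.03469 mol
n(O2) = (1/1) × 0.03469 = 0.03469 mol
V = nRT/P = 0.03469 × 62.36 × 880.15 / 730 = 2.608 L

2.61 L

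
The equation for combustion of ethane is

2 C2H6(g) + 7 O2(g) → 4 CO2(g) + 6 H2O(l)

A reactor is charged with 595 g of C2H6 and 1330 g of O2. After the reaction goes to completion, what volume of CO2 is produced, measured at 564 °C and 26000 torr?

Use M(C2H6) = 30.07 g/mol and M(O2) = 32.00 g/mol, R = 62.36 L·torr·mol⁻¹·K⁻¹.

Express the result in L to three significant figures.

47.7 L

n(C2H6) = 595 / 30.07 = 19.79 mol
n(O2) = 1330 / 32.00 = 41.56 mol
For 19.79 mol C2H6, stoichiometry requires (7/2) × 19.79 = 69.27 mol O2; 41.56 mol is available, so O2 is limiting.
n(CO2) = (4/7) × 41.56 = 23.75 mol
V(CO2) = nRT/P = 23.75 × 62.36 × 837.15 / 26000 = 47.69 L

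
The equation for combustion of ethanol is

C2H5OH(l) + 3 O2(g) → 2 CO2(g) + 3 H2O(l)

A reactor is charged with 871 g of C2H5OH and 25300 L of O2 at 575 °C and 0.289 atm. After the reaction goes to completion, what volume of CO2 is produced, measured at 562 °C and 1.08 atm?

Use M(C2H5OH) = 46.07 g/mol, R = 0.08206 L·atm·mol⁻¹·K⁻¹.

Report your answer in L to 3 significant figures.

n(C2H5OH) = 871 / 46.07 = 18.91 mol
n(O2) = PV/RT = (0.289 × 25300) / (0.08206 × 848.15) = 105.1 mol
For 18.91 mol C2H5OH, stoichiometry requires (3/1) × 18.91 = 56.73 mol O2; 105.1 mol is available, so C2H5OH is limiting.
n(CO2) = (2/1) × 18.91 = 37.82 mol
V(CO2) = nRT/P = 37.82 × 0.08206 × 835.15 / 1.08 = 2400 L

2400 L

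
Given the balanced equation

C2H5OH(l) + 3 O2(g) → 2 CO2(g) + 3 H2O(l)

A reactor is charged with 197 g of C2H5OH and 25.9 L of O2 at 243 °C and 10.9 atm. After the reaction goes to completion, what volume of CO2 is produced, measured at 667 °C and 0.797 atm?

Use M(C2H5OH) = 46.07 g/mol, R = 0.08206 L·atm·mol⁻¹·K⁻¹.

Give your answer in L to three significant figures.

n(C2H5OH) = 197 / 46.07 = 4.276 mol
n(O2) = PV/RT = (10.9 × 25.9) / (0.08206 × 516.15) = 6.665 mol
For 4.276 mol C2H5OH, stoichiometry requires (3/1) × 4.276 = 12.83 mol O2; 6.665 mol is available, so O2 is limiting.
n(CO2) = (2/3) × 6.665 = 4.443 mol
V(CO2) = nRT/P = 4.443 × 0.08206 × 940.15 / 0.797 = 430.1 L

430 L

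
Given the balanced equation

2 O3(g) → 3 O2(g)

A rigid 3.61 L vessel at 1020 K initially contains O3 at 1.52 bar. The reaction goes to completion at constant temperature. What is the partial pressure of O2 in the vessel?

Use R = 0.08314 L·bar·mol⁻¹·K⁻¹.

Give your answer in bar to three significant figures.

2.28 bar

n(O3)₀ = PV/RT = (1.52 × 3.61) / (0.08314 × 1020) = 0.06471 mol
n(O2) = (3/2) × 0.06471 = 0.09707 mol
P(O2) = nRT/V = 0.09707 × 0.08314 × 1020 / 3.61 = 2.280 bar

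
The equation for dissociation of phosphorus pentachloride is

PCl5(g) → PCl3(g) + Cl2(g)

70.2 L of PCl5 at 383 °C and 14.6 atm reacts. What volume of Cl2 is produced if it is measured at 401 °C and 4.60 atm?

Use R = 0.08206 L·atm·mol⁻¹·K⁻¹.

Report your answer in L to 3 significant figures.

229 L

n(PCl5) = PV/RT = (14.6 × 70.2) / (0.08206 × 656.15) = 19.04 mol
n(Cl2) = (1/1) × 19.04 = 19.04 mol
V = nRT/P = 19.04 × 0.08206 × 674.15 / 4.60 = 229.0 L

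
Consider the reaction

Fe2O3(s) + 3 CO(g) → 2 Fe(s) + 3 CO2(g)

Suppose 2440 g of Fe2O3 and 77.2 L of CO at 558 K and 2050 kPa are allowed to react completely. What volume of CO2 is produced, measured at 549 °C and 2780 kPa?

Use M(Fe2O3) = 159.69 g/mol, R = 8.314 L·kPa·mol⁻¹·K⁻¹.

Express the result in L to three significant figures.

83.9 L

n(Fe2O3) = 2440 / 159.69 = 15.28 mol
n(CO) = PV/RT = (2050 × 77.2) / (8.314 × 558) = 34.11 mol
For 15.28 mol Fe2O3, stoichiometry requires (3/1) × 15.28 = 45.84 mol CO; 34.11 mol is available, so CO is limiting.
n(CO2) = (3/3) × 34.11 = 34.11 mol
V(CO2) = nRT/P = 34.11 × 8.314 × 822.15 / 2780 = 83.87 L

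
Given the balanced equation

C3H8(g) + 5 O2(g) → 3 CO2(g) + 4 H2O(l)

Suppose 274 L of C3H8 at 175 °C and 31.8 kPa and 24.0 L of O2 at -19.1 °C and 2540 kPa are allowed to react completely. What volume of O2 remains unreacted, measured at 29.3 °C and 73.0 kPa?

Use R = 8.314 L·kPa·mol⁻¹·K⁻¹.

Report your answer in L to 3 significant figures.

591 L

n(C3H8) = PV/RT = (31.8 × 274) / (8.314 × 448.15) = 2.339 mol
n(O2) = PV/RT = (2540 × 24.0) / (8.314 × 254.05) = 28.86 mol
For 2.339 mol C3H8, stoichiometry requires (5/1) × 2.339 = 11.70 mol O2; 28.86 mol is available, so C3H8 is limiting.
n(O2) consumed = (5/1) × 2.339 = 11.70 mol; remaining = 28.86 − 11.70 = 17.16 mol
V(O2) = nRT/P = 17.16 × 8.314 × 302.45 / 73.0 = 591.1 L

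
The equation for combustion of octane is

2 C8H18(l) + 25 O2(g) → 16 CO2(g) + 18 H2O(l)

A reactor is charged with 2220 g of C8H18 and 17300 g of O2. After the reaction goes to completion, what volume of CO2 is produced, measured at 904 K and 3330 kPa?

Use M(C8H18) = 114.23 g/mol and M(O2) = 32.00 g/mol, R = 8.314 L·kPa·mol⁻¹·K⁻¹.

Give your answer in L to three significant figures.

n(C8H18) = 2220 / 114.23 = 19.43 mol
n(O2) = 17300 / 32.00 = 540.6 mol
For 19.43 mol C8H18, stoichiometry requires (25/2) × 19.43 = 242.9 mol O2; 540.6 mol is available, so C8H18 is limiting.
n(CO2) = (16/2) × 19.43 = 155.4 mol
V(CO2) = nRT/P = 155.4 × 8.314 × 904 / 3330 = 350.7 L

351 L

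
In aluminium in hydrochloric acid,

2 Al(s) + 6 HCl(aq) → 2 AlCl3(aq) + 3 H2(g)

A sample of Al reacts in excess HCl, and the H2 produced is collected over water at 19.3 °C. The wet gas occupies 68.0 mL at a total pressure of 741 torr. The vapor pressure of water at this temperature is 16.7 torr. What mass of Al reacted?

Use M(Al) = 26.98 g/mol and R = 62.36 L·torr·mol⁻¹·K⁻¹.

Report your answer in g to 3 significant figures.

0.0486 g

P(H2) = 741 − 16.7 = 724.3 torr
n(H2) = PV/RT = (724.3 × 0.06800) / (62.36 × 292.45) = 0.002701 mol
n(Al) = (2/3) × 0.002701 = 0.001801 mol
m(Al) = 0.001801 × 26.98 = 0.04859 g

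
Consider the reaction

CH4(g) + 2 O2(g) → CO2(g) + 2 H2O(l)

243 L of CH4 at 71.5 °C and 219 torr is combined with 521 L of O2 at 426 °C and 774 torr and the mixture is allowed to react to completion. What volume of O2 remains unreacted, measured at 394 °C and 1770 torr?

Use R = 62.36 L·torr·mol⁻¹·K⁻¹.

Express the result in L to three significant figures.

n(CH4) = PV/RT = (219 × 243) / (62.36 × 344.65) = 2.476 mol
n(O2) = PV/RT = (774 × 521) / (62.36 × 699.15) = 9.249 mol
For 2.476 mol CH4, stoichiometry requires (2/1) × 2.476 = 4.952 mol O2; 9.249 mol is available, so CH4 is limiting.
n(O2) consumed = (2/1) × 2.476 = 4.952 mol; remaining = 9.249 − 4.952 = 4.297 mol
V(O2) = nRT/P = 4.297 × 62.36 × 667.15 / 1770 = 101.0 L

101 L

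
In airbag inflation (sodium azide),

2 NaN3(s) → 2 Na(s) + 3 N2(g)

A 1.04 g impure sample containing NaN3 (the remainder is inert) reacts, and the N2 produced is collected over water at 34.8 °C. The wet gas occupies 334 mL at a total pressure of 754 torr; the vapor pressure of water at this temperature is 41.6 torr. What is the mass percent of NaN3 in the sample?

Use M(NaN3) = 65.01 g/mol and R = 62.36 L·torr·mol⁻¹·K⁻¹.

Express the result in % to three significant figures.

P(N2) = 754 − 41.6 = 712.4 torr
n(N2) = PV/RT = (712.4 × 0.3340) / (62.36 × 307.95) = 0.01239 mol
n(NaN3) = (2/3) × 0.01239 = 0.008260 mol
m(NaN3) = 0.008260 × 65.01 = 0.5370 g
%NaN3 = 0.5370 / 1.04 × 100 = 51.63%

51.6 %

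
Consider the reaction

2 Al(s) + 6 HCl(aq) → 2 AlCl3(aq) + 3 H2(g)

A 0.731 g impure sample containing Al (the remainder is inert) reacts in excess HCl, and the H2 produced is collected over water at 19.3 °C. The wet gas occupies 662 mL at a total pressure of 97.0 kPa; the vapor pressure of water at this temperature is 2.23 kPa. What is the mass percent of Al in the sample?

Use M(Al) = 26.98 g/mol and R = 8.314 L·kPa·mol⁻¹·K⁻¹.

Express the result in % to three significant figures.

P(H2) = 97.0 − 2.23 = 94.77 kPa
n(H2) = PV/RT = (94.77 × 0.6620) / (8.314 × 292.45) = 0.02580 mol
n(Al) = (2/3) × 0.02580 = 0.01720 mol
m(Al) = 0.01720 × 26.98 = 0.4641 g
%Al = 0.4641 / 0.731 × 100 = 63.49%

63.5 %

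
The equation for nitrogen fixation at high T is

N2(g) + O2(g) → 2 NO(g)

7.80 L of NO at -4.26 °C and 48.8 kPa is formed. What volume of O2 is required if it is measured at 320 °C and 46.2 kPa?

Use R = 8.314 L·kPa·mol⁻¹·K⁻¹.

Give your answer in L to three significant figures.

9.09 L

n(NO) = PV/RT = (48.8 × 7.80) / (8.314 × 268.89) = 0.1703 mol
n(O2) = (1/2) × 0.1703 = 0.08515 mol
V = nRT/P = 0.08515 × 8.314 × 593.15 / 46.2 = 9.089 L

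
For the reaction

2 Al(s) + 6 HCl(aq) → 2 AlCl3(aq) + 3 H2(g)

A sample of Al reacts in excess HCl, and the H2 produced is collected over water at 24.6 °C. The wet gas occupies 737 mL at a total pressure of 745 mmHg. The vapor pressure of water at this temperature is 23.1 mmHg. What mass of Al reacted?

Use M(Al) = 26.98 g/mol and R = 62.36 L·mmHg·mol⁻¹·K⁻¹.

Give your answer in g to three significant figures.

P(H2) = 745 − 23.1 = 721.9 mmHg
n(H2) = PV/RT = (721.9 × 0.7370) / (62.36 × 297.75) = 0.02865 mol
n(Al) = (2/3) × 0.02865 = 0.01910 mol
m(Al) = 0.01910 × 26.98 = 0.5153 g

0.515 g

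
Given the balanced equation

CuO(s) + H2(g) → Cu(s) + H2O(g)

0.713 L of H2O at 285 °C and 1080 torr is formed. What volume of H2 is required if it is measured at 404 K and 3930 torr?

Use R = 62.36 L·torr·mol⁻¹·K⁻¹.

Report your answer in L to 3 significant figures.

0.142 L

n(H2O) = PV/RT = (1080 × 0.713) / (62.36 × 558.15) = 0.02212 mol
n(H2) = (1/1) × 0.02212 = 0.02212 mol
V = nRT/P = 0.02212 × 62.36 × 404 / 3930 = 0.1418 L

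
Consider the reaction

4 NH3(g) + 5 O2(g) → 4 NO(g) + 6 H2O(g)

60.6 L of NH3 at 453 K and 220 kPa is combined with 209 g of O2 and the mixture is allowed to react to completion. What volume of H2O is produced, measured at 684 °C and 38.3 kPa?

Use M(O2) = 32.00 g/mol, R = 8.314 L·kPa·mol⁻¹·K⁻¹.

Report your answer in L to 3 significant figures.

n(NH3) = PV/RT = (220 × 60.6) / (8.314 × 453) = 3.540 mol
n(O2) = 209 / 32.00 = 6.531 mol
For 3.540 mol NH3, stoichiometry requires (5/4) × 3.540 = 4.425 mol O2; 6.531 mol is available, so NH3 is limiting.
n(H2O) = (6/4) × 3.540 = 5.310 mol
V(H2O) = nRT/P = 5.310 × 8.314 × 957.15 / 38.3 = 1103 L

1100 L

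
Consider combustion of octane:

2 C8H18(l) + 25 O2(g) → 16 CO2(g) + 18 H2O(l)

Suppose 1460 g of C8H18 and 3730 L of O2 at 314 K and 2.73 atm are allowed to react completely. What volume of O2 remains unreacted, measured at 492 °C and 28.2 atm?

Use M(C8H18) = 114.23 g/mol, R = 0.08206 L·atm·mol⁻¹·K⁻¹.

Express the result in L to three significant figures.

n(C8H18) = 1460 / 114.23 = 12.78 mol
n(O2) = PV/RT = (2.73 × 3730) / (0.08206 × 314) = 395.2 mol
For 12.78 mol C8H18, stoichiometry requires (25/2) × 12.78 = 159.8 mol O2; 395.2 mol is available, so C8H18 is limiting.
n(O2) consumed = (25/2) × 12.78 = 159.8 mol; remaining = 395.2 − 159.8 = 235.4 mol
V(O2) = nRT/P = 235.4 × 0.08206 × 765.15 / 28.2 = 524.1 L

524 L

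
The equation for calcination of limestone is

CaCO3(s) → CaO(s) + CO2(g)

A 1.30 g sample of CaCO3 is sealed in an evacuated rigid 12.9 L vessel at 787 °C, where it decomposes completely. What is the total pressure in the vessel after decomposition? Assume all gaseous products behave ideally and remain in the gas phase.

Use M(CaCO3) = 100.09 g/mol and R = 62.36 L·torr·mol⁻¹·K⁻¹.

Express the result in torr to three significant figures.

66.6 torr

n(CaCO3) = 1.30 / 100.09 = 0.01299 mol
n(gas produced) = (1/1) × 0.01299 = 0.01299 mol
P = nRT/V = 0.01299 × 62.36 × 1060.15 / 12.9 = 66.57 torr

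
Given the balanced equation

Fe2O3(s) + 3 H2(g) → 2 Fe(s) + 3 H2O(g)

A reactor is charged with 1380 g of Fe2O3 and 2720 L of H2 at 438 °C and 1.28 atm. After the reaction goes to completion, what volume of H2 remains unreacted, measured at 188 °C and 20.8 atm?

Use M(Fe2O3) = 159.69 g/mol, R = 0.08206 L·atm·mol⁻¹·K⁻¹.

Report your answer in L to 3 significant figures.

n(Fe2O3) = 1380 / 159.69 = 8.642 mol
n(H2) = PV/RT = (1.28 × 2720) / (0.08206 × 711.15) = 59.66 mol
For 8.642 mol Fe2O3, stoichiometry requires (3/1) × 8.642 = 25.93 mol H2; 59.66 mol is available, so Fe2O3 is limiting.
n(H2) consumed = (3/1) × 8.642 = 25.93 mol; remaining = 59.66 − 25.93 = 33.73 mol
V(H2) = nRT/P = 33.73 × 0.08206 × 461.15 / 20.8 = 61.37 L

61.4 L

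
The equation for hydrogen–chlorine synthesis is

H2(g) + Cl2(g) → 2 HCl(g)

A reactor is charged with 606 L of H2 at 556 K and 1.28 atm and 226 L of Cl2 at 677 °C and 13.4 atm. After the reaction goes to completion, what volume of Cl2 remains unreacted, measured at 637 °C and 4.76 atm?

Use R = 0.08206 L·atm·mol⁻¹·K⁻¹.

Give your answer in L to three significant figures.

n(H2) = PV/RT = (1.28 × 606) / (0.08206 × 556) = 17.00 mol
n(Cl2) = PV/RT = (13.4 × 226) / (0.08206 × 950.15) = 38.84 mol
For 17.00 mol H2, stoichiometry requires (1/1) × 17.00 = 17.00 mol Cl2; 38.84 mol is available, so H2 is limiting.
n(Cl2) consumed = (1/1) × 17.00 = 17.00 mol; remaining = 38.84 − 17.00 = 21.84 mol
V(Cl2) = nRT/P = 21.84 × 0.08206 × 910.15 / 4.76 = 342.7 L

343 L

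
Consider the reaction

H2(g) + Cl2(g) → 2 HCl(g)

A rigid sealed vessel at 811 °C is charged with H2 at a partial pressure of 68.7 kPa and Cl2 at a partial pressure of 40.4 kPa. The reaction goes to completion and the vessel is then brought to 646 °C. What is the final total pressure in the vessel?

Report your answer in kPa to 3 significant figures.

At constant V, partial pressures at 811 °C are proportional to moles, so apply stoichiometry directly to pressures.
P(Cl2) required for 68.7 kPa of H2 = (1/1) × 68.7 = 68.70 kPa; available 40.4 kPa, so Cl2 is limiting.
P(H2) remaining = 68.7 − (1/1) × 40.4 = 28.30 kPa
P(gaseous products) = (2)/1 × 40.4 = 80.80 kPa
P_total at 811 °C = 28.30 + 80.80 = 109.1 kPa
Scaling to 646 °C: P = 109.1 × 919.15/1084.15 = 92.50 kPa

92.5 kPa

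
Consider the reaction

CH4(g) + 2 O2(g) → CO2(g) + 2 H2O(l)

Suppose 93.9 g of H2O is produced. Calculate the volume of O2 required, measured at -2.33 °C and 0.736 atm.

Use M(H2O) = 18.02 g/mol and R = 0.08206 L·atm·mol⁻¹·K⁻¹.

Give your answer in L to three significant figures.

n(H2O) = 93.90 / 18.02 = 5.211 mol
n(O2) = (2/2) × 5.211 = 5.211 mol
V = nRT/P = 5.211 × 0.08206 × 270.82 / 0.736 = 157.3 L

157 L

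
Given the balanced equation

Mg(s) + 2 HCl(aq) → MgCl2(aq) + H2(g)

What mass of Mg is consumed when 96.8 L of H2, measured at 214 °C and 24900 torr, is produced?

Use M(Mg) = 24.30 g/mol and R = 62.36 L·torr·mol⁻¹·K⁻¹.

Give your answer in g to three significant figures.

1930 g

n(H2) = PV/RT = (24900 × 96.8) / (62.36 × 487.15) = 79.34 mol
n(Mg) = (1/1) × 79.34 = 79.34 mol
m(Mg) = 79.34 × 24.30 = 1928 g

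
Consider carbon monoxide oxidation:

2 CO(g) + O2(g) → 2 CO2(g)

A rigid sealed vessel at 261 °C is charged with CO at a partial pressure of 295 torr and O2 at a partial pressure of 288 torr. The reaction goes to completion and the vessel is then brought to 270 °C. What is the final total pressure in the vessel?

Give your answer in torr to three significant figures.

443 torr

Because the vessel is rigid and T is held at 261 °C, work the stoichiometry in partial pressures (P_i = n_iRT/V).
P(O2) required for 295 torr of CO = (1/2) × 295 = 147.5 torr; available 288 torr, so CO is limiting.
P(O2) remaining = 288 − (1/2) × 295 = 140.5 torr
P(gaseous products) = (2)/2 × 295 = 295.0 torr
P_total at 261 °C = 140.5 + 295.0 = 435.5 torr
Scaling to 270 °C: P = 435.5 × 543.15/534.15 = 442.8 torr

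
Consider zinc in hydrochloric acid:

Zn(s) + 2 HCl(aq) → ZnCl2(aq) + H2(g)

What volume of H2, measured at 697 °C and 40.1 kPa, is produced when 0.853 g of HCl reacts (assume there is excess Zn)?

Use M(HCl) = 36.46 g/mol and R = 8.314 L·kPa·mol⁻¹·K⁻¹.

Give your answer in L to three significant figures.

2.35 L

n(HCl) = 0.8530 / 36.46 = 0.02340 mol
n(H2) = (1/2) × 0.02340 = 0.01170 mol
V = nRT/P = 0.01170 × 8.314 × 970.15 / 40.1 = 2.353 L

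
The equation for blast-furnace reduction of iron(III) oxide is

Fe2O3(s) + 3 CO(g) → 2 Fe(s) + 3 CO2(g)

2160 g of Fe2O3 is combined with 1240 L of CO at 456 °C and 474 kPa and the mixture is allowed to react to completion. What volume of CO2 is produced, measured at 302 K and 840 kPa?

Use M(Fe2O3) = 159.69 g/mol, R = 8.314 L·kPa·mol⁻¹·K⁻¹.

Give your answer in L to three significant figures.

121 L

n(Fe2O3) = 2160 / 159.69 = 13.53 mol
n(CO) = PV/RT = (474 × 1240) / (8.314 × 729.15) = 96.96 mol
For 13.53 mol Fe2O3, stoichiometry requires (3/1) × 13.53 = 40.59 mol CO; 96.96 mol is available, so Fe2O3 is limiting.
n(CO2) = (3/1) × 13.53 = 40.59 mol
V(CO2) = nRT/P = 40.59 × 8.314 × 302 / 840 = 121.3 L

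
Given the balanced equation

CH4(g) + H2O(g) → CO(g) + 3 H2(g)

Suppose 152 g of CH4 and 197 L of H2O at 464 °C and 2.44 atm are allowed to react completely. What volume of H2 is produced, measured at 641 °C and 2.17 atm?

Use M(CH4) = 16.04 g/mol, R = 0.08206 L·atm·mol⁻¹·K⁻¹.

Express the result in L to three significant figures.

824 L

n(CH4) = 152 / 16.04 = 9.476 mol
n(H2O) = PV/RT = (2.44 × 197) / (0.08206 × 737.15) = 7.946 mol
For 9.476 mol CH4, stoichiometry requires (1/1) × 9.476 = 9.476 mol H2O; 7.946 mol is available, so H2O is limiting.
n(H2) = (3/1) × 7.946 = 23.84 mol
V(H2) = nRT/P = 23.84 × 0.08206 × 914.15 / 2.17 = 824.1 L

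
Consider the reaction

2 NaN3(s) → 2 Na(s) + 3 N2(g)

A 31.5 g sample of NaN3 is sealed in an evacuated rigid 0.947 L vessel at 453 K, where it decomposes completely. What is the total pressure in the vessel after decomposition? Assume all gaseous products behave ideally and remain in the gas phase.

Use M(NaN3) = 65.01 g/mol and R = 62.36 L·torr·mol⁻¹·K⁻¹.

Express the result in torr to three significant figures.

n(NaN3) = 31.5 / 65.01 = 0.4845 mol
n(gas produced) = (3/2) × 0.4845 = 0.7268 mol
P = nRT/V = 0.7268 × 62.36 × 453 / 0.947 = 21680 torr

21700 torr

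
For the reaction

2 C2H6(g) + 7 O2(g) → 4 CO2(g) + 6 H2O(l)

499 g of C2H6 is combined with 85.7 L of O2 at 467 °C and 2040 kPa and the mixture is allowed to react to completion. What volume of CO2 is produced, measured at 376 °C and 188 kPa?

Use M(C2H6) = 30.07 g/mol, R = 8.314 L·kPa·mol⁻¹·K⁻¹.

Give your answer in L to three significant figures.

466 L

n(C2H6) = 499 / 30.07 = 16.59 mol
n(O2) = PV/RT = (2040 × 85.7) / (8.314 × 740.15) = 28.41 mol
For 16.59 mol C2H6, stoichiometry requires (7/2) × 16.59 = 58.06 mol O2; 28.41 mol is available, so O2 is limiting.
n(CO2) = (4/7) × 28.41 = 16.23 mol
V(CO2) = nRT/P = 16.23 × 8.314 × 649.15 / 188 = 465.9 L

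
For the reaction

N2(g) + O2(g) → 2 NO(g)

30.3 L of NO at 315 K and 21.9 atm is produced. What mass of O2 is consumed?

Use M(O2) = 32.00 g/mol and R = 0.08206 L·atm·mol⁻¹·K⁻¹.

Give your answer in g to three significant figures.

n(NO) = PV/RT = (21.9 × 30.3) / (0.08206 × 315) = 25.67 mol
n(O2) = (1/2) × 25.67 = 12.84 mol
m(O2) = 12.84 × 32.00 = 410.9 g

411 g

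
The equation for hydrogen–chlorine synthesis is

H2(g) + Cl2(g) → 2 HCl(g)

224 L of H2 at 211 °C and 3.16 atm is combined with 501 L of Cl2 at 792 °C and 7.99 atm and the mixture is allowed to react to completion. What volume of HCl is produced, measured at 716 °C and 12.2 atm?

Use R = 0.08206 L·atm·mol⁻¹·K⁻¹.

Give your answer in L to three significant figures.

n(H2) = PV/RT = (3.16 × 224) / (0.08206 × 484.15) = 17.82 mol
n(Cl2) = PV/RT = (7.99 × 501) / (0.08206 × 1065.15) = 45.80 mol
For 17.82 mol H2, stoichiometry requires (1/1) × 17.82 = 17.82 mol Cl2; 45.80 mol is available, so H2 is limiting.
n(HCl) = (2/1) × 17.82 = 35.64 mol
V(HCl) = nRT/P = 35.64 × 0.08206 × 989.15 / 12.2 = 237.1 L

237 L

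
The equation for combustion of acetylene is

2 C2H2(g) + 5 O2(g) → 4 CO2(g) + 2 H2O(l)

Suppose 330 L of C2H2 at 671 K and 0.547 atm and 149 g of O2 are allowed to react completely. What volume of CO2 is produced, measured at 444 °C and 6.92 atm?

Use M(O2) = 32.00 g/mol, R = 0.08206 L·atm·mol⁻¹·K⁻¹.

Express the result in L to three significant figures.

n(C2H2) = PV/RT = (0.547 × 330) / (0.08206 × 671) = 3.278 mol
n(O2) = 149 / 32.00 = 4.656 mol
For 3.278 mol C2H2, stoichiometry requires (5/2) × 3.278 = 8.195 mol O2; 4.656 mol is available, so O2 is limiting.
n(CO2) = (4/5) × 4.656 = 3.725 mol
V(CO2) = nRT/P = 3.725 × 0.08206 × 717.15 / 6.92 = 31.68 L

31.7 L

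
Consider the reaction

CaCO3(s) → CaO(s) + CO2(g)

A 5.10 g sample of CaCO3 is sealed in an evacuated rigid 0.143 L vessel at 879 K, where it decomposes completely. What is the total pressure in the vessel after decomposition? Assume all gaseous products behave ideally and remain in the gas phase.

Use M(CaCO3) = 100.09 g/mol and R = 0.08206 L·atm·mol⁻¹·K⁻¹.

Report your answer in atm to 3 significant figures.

25.7 atm

n(CaCO3) = 5.10 / 100.09 = 0.05095 mol
n(gas produced) = (1/1) × 0.05095 = 0.05095 mol
P = nRT/V = 0.05095 × 0.08206 × 879 / 0.143 = 25.70 atm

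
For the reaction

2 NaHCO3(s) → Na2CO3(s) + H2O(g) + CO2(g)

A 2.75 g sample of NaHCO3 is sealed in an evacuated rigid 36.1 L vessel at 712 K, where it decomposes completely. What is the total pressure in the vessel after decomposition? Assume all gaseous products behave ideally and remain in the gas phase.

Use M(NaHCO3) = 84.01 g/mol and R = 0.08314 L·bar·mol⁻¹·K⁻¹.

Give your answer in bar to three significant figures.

n(NaHCO3) = 2.75 / 84.01 = 0.03273 mol
n(gas produced) = (2/2) × 0.03273 = 0.03273 mol
P = nRT/V = 0.03273 × 0.08314 × 712 / 36.1 = 0.05367 bar

0.0537 bar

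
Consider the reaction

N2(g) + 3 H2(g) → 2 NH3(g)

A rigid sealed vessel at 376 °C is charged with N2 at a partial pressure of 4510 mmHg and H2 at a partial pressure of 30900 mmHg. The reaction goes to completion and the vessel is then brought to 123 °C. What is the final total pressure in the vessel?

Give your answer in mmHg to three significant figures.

16100 mmHg

Because the vessel is rigid and T is held at 376 °C, work the stoichiometry in partial pressures (P_i = n_iRT/V).
P(H2) required for 4510 mmHg of N2 = (3/1) × 4510 = 13530 mmHg; available 30900 mmHg, so N2 is limiting.
P(H2) remaining = 30900 − (3/1) × 4510 = 17370 mmHg
P(gaseous products) = (2)/1 × 4510 = 9020 mmHg
P_total at 376 °C = 17370 + 9020 = 26390 mmHg
Scaling to 123 °C: P = 26390 × 396.15/649.15 = 16100 mmHg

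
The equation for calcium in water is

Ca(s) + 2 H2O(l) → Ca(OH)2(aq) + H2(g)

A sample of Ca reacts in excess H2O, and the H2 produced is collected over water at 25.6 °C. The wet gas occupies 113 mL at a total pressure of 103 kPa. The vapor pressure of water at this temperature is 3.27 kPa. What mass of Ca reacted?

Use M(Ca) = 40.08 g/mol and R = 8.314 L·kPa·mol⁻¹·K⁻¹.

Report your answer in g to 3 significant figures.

0.182 g

P(H2) = 103 − 3.27 = 99.73 kPa
n(H2) = PV/RT = (99.73 × 0.1130) / (8.314 × 298.75) = 0.004537 mol
n(Ca) = (1/1) × 0.004537 = 0.004537 mol
m(Ca) = 0.004537 × 40.08 = 0.1818 g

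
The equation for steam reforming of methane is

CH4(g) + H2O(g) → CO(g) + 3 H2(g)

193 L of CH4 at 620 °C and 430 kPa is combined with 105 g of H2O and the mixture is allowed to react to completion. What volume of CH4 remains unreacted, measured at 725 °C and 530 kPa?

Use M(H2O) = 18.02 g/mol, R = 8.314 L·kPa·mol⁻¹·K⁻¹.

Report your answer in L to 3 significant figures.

n(CH4) = PV/RT = (430 × 193) / (8.314 × 893.15) = 11.18 mol
n(H2O) = 105 / 18.02 = 5.827 mol
For 11.18 mol CH4, stoichiometry requires (1/1) × 11.18 = 11.18 mol H2O; 5.827 mol is available, so H2O is limiting.
n(CH4) consumed = (1/1) × 5.827 = 5.827 mol; remaining = 11.18 − 5.827 = 5.353 mol
V(CH4) = nRT/P = 5.353 × 8.314 × 998.15 / 530 = 83.82 L

83.8 L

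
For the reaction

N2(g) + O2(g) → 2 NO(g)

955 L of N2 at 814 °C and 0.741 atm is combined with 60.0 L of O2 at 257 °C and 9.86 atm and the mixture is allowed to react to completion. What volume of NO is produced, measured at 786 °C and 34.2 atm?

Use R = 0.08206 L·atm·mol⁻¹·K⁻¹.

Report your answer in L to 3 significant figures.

n(N2) = PV/RT = (0.741 × 955) / (0.08206 × 1087.15) = 7.932 mol
n(O2) = PV/RT = (9.86 × 60.0) / (0.08206 × 530.15) = 13.60 mol
For 7.932 mol N2, stoichiometry requires (1/1) × 7.932 = 7.932 mol O2; 13.60 mol is available, so N2 is limiting.
n(NO) = (2/1) × 7.932 = 15.86 mol
V(NO) = nRT/P = 15.86 × 0.08206 × 1059.15 / 34.2 = 40.31 L

40.3 L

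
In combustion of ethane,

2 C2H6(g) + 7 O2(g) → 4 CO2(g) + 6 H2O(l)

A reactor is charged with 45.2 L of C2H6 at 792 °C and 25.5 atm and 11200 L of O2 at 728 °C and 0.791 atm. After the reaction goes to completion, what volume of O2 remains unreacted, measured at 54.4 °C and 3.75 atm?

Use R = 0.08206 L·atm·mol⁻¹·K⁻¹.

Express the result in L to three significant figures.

442 L

n(C2H6) = PV/RT = (25.5 × 45.2) / (0.08206 × 1065.15) = 13.19 mol
n(O2) = PV/RT = (0.791 × 11200) / (0.08206 × 1001.15) = 107.8 mol
For 13.19 mol C2H6, stoichiometry requires (7/2) × 13.19 = 46.16 mol O2; 107.8 mol is available, so C2H6 is limiting.
n(O2) consumed = (7/2) × 13.19 = 46.16 mol; remaining = 107.8 − 46.16 = 61.64 mol
V(O2) = nRT/P = 61.64 × 0.08206 × 327.55 / 3.75 = 441.8 L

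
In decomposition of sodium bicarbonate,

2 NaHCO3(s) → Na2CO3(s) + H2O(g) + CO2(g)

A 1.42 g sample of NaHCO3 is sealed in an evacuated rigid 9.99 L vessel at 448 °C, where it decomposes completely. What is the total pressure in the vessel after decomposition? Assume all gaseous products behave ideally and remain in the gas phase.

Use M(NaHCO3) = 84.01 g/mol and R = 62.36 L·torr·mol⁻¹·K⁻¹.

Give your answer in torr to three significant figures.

n(NaHCO3) = 1.42 / 84.01 = 0.01690 mol
n(gas produced) = (2/2) × 0.01690 = 0.01690 mol
P = nRT/V = 0.01690 × 62.36 × 721.15 / 9.99 = 76.08 torr

76.1 torr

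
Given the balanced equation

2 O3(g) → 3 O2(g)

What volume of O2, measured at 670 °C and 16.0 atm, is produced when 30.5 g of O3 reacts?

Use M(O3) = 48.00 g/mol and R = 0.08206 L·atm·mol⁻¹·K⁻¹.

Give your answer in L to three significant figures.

4.61 L

n(O3) = 30.50 / 48.00 = 0.6354 mol
n(O2) = (3/2) × 0.6354 = 0.9531 mol
V = nRT/P = 0.9531 × 0.08206 × 943.15 / 16.0 = 4.610 L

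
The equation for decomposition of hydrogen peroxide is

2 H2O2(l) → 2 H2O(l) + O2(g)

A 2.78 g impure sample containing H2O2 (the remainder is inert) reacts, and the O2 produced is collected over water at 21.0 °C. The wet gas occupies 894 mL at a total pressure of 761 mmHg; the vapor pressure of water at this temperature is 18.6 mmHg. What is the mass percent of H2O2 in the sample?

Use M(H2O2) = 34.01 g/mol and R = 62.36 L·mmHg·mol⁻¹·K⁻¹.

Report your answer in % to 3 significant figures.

P(O2) = 761 − 18.6 = 742.4 mmHg
n(O2) = PV/RT = (742.4 × 0.8940) / (62.36 × 294.15) = 0.03618 mol
n(H2O2) = (2/1) × 0.03618 = 0.07236 mol
m(H2O2) = 0.07236 × 34.01 = 2.461 g
%H2O2 = 2.461 / 2.78 × 100 = 88.53%

88.5 %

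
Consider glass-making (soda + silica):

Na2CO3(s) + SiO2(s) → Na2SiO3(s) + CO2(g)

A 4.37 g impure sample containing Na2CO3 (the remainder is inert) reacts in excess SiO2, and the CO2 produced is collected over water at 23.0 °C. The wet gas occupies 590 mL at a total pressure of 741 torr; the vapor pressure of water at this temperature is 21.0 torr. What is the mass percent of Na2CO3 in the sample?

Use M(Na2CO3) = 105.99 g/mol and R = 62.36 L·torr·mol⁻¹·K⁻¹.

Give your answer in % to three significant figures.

55.8 %

P(CO2) = 741 − 21.0 = 720.0 torr
n(CO2) = PV/RT = (720.0 × 0.5900) / (62.36 × 296.15) = 0.02300 mol
n(Na2CO3) = (1/1) × 0.02300 = 0.02300 mol
m(Na2CO3) = 0.02300 × 105.99 = 2.438 g
%Na2CO3 = 2.438 / 4.37 × 100 = 55.79%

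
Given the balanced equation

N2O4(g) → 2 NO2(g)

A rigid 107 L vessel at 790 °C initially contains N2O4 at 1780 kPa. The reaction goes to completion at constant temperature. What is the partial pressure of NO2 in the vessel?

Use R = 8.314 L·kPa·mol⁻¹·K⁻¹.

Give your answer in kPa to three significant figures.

n(N2O4)₀ = PV/RT = (1780 × 107) / (8.314 × 1063.15) = 21.55 mol
n(NO2) = (2/1) × 21.55 = 43.10 mol
P(NO2) = nRT/V = 43.10 × 8.314 × 1063.15 / 107 = 3560 kPa

3560 kPa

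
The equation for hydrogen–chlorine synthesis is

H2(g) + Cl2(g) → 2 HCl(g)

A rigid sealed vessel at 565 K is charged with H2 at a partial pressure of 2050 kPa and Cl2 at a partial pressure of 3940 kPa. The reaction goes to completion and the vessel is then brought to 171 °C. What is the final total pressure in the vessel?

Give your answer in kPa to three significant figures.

4710 kPa

Because the vessel is rigid and T is held at 565 K, work the stoichiometry in partial pressures (P_i = n_iRT/V).
P(Cl2) required for 2050 kPa of H2 = (1/1) × 2050 = 2050 kPa; available 3940 kPa, so H2 is limiting.
P(Cl2) remaining = 3940 − (1/1) × 2050 = 1890 kPa
P(gaseous products) = (2)/1 × 2050 = 4100 kPa
P_total at 565 K = 1890 + 4100 = 5990 kPa
Scaling to 171 °C: P = 5990 × 444.15/565 = 4709 kPa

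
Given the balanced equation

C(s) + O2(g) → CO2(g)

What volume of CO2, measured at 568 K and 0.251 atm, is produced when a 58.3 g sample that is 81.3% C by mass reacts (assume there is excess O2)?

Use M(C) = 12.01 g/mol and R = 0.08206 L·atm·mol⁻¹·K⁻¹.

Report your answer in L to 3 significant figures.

mass of C = 58.3 × 81.3/100 = 47.40 g
n(C) = 47.40 / 12.01 = 3.947 mol
n(CO2) = (1/1) × 3.947 = 3.947 mol
V = nRT/P = 3.947 × 0.08206 × 568 / 0.251 = 732.9 L

733 L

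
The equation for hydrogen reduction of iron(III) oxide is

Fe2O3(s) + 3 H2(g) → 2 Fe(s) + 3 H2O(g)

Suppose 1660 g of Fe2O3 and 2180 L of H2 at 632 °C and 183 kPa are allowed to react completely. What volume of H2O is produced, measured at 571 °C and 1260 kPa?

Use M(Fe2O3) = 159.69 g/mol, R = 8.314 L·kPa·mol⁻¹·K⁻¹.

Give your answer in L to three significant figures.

n(Fe2O3) = 1660 / 159.69 = 10.40 mol
n(H2) = PV/RT = (183 × 2180) / (8.314 × 905.15) = 53.01 mol
For 10.40 mol Fe2O3, stoichiometry requires (3/1) × 10.40 = 31.20 mol H2; 53.01 mol is available, so Fe2O3 is limiting.
n(H2O) = (3/1) × 10.40 = 31.20 mol
V(H2O) = nRT/P = 31.20 × 8.314 × 844.15 / 1260 = 173.8 L

174 L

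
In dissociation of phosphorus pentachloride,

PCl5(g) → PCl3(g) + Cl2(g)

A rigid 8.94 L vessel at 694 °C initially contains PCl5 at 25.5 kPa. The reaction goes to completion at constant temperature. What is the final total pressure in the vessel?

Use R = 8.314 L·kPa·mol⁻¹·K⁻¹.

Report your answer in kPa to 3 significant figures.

At constant T and V, P ∝ n(gas): 1 mol gas → 2 mol gas.
P_final = (2/1) × 25.5 = 51.00 kPa

51.0 kPa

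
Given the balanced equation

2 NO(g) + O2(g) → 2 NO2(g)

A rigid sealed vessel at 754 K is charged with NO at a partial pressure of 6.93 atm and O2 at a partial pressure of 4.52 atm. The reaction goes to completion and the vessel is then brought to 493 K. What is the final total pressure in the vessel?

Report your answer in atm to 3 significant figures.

5.22 atm

With V and T fixed, P_i ∝ n_i, so the mole ratios apply directly to partial pressures at 754 K.
P(O2) required for 6.93 atm of NO = (1/2) × 6.93 = 3.465 atm; available 4.52 atm, so NO is limiting.
P(O2) remaining = 4.52 − (1/2) × 6.93 = 1.055 atm
P(gaseous products) = (2)/2 × 6.93 = 6.930 atm
P_total at 754 K = 1.055 + 6.930 = 7.985 atm
Scaling to 493 K: P = 7.985 × 493/754 = 5.221 atm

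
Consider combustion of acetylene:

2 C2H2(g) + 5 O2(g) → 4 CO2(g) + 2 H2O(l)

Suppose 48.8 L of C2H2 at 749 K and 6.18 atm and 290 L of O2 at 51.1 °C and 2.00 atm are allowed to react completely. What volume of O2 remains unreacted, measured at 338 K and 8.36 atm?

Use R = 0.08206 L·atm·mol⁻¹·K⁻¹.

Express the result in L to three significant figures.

n(C2H2) = PV/RT = (6.18 × 48.8) / (0.08206 × 749) = 4.907 mol
n(O2) = PV/RT = (2.00 × 290) / (0.08206 × 324.25) = 21.80 mol
For 4.907 mol C2H2, stoichiometry requires (5/2) × 4.907 = 12.27 mol O2; 21.80 mol is available, so C2H2 is limiting.
n(O2) consumed = (5/2) × 4.907 = 12.27 mol; remaining = 21.80 − 12.27 = 9.530 mol
V(O2) = nRT/P = 9.530 × 0.08206 × 338 / 8.36 = 31.62 L

31.6 L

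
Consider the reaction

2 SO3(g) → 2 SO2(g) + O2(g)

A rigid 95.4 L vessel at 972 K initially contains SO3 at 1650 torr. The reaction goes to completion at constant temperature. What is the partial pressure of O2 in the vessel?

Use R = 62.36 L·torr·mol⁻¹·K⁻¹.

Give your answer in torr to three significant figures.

825 torr

n(SO3)₀ = PV/RT = (1650 × 95.4) / (62.36 × 972) = 2.597 mol
n(O2) = (1/2) × 2.597 = 1.298 mol
P(O2) = nRT/V = 1.298 × 62.36 × 972 / 95.4 = 824.7 torr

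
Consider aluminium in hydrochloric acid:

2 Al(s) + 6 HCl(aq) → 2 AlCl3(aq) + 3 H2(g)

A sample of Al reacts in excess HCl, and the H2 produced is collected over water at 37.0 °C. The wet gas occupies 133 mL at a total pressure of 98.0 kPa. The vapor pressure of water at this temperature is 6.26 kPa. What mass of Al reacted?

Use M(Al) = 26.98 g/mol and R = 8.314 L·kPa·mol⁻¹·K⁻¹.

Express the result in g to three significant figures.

P(H2) = 98.0 − 6.26 = 91.74 kPa
n(H2) = PV/RT = (91.74 × 0.1330) / (8.314 × 310.15) = 0.004732 mol
n(Al) = (2/3) × 0.004732 = 0.003155 mol
m(Al) = 0.003155 × 26.98 = 0.08512 g

0.0851 g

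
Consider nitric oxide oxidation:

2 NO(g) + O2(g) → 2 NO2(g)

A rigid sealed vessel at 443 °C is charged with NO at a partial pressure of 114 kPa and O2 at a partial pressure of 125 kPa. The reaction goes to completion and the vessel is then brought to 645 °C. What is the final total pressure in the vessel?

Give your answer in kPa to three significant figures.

233 kPa

At constant V, partial pressures at 443 °C are proportional to moles, so apply stoichiometry directly to pressures.
P(O2) required for 114 kPa of NO = (1/2) × 114 = 57.00 kPa; available 125 kPa, so NO is limiting.
P(O2) remaining = 125 − (1/2) × 114 = 68.00 kPa
P(gaseous products) = (2)/2 × 114 = 114.0 kPa
P_total at 443 °C = 68.00 + 114.0 = 182.0 kPa
Scaling to 645 °C: P = 182.0 × 918.15/716.15 = 233.3 kPa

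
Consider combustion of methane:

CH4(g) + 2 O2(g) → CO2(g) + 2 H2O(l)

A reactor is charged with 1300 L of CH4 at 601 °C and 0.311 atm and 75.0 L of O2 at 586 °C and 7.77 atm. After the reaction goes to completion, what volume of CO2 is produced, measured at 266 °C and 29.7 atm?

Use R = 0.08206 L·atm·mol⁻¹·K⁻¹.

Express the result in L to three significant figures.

n(CH4) = PV/RT = (0.311 × 1300) / (0.08206 × 874.15) = 5.636 mol
n(O2) = PV/RT = (7.77 × 75.0) / (0.08206 × 859.15) = 8.266 mol
For 5.636 mol CH4, stoichiometry requires (2/1) × 5.636 = 11.27 mol O2; 8.266 mol is available, so O2 is limiting.
n(CO2) = (1/2) × 8.266 = 4.133 mol
V(CO2) = nRT/P = 4.133 × 0.08206 × 539.15 / 29.7 = 6.157 L

6.16 L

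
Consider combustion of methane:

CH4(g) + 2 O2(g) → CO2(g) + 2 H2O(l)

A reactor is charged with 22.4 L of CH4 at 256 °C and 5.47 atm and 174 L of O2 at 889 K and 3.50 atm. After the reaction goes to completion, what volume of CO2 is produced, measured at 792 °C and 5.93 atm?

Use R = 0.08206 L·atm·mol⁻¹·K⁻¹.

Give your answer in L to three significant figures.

41.6 L

n(CH4) = PV/RT = (5.47 × 22.4) / (0.08206 × 529.15) = 2.822 mol
n(O2) = PV/RT = (3.50 × 174) / (0.08206 × 889) = 8.348 mol
For 2.822 mol CH4, stoichiometry requires (2/1) × 2.822 = 5.644 mol O2; 8.348 mol is available, so CH4 is limiting.
n(CO2) = (1/1) × 2.822 = 2.822 mol
V(CO2) = nRT/P = 2.822 × 0.08206 × 1065.15 / 5.93 = 41.60 L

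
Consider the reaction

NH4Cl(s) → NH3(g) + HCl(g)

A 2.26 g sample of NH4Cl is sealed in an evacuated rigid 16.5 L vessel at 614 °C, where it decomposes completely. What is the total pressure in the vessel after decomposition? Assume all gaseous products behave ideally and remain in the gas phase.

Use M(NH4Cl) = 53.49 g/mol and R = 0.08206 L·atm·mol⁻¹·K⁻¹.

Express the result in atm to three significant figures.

n(NH4Cl) = 2.26 / 53.49 = 0.04225 mol
n(gas produced) = (2/1) × 0.04225 = 0.08450 mol
P = nRT/V = 0.08450 × 0.08206 × 887.15 / 16.5 = 0.3728 atm

0.373 atm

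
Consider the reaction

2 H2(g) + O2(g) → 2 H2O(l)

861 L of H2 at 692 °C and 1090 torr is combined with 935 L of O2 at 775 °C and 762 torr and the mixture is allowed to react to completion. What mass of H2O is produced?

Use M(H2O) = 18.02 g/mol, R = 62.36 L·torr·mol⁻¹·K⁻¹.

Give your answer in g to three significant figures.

n(H2) = PV/RT = (1090 × 861) / (62.36 × 965.15) = 15.59 mol
n(O2) = PV/RT = (762 × 935) / (62.36 × 1048.15) = 10.90 mol
For 15.59 mol H2, stoichiometry requires (1/2) × 15.59 = 7.795 mol O2; 10.90 mol is available, so H2 is limiting.
n(H2O) = (2/2) × 15.59 = 15.59 mol
m(H2O) = 15.59 × 18.02 = 280.9 g

281 g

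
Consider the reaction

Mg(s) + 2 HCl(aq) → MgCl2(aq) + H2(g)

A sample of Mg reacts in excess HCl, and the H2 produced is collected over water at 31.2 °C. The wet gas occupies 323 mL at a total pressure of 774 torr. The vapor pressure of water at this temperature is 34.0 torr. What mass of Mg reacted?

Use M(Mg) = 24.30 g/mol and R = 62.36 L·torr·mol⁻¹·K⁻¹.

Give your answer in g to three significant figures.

0.306 g

P(H2) = 774 − 34.0 = 740.0 torr
n(H2) = PV/RT = (740.0 × 0.3230) / (62.36 × 304.35) = 0.01259 mol
n(Mg) = (1/1) × 0.01259 = 0.01259 mol
m(Mg) = 0.01259 × 24.30 = 0.3059 g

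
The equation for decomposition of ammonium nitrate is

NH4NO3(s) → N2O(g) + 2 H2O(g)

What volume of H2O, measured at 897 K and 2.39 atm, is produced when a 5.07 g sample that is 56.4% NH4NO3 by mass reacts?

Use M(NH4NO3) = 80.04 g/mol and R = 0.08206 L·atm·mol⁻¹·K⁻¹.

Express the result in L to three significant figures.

mass of NH4NO3 = 5.07 × 56.4/100 = 2.859 g
n(NH4NO3) = 2.859 / 80.04 = 0.03572 mol
n(H2O) = (2/1) × 0.03572 = 0.07144 mol
V = nRT/P = 0.07144 × 0.08206 × 897 / 2.39 = 2.200 L

2.20 L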